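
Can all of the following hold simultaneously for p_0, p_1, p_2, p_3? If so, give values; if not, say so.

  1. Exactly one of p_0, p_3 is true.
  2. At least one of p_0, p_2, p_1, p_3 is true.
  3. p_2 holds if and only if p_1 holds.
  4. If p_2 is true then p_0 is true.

p_0=T, p_1=F, p_2=F, p_3=F

  (1) {p_0, p_3}: 1 true — exactly one ✓
  (2) {p_0, p_2, p_1, p_3}: 1 true — at least one ✓
  (3) p_2=F, p_1=F — same ✓
  (4) p_2=F ⇒ p_0: vacuous ✓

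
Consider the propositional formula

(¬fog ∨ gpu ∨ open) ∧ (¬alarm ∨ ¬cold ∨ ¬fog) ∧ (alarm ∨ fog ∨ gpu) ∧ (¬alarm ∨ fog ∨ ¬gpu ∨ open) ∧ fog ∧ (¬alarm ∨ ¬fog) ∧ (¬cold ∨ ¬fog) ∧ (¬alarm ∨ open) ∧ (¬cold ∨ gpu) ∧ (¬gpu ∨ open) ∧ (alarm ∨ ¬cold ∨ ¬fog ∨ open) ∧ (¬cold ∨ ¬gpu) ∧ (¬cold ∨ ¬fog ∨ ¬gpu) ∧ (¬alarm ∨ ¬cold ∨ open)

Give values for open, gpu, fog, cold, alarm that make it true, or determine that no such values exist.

open=T, gpu=T, fog=T, cold=F, alarm=F

Unit clause (fog) forces fog = True.
In (¬alarm ∨ ¬fog) only ¬alarm is left, so alarm = False.
In (¬cold ∨ ¬fog) only ¬cold is left, so cold = False.
Try open = False:
  (¬fog ∨ gpu ∨ open) forces gpu = True.
  clause (¬gpu ∨ open) is falsified — backtrack.
So open = True.
Set gpu = True.
All clauses satisfied.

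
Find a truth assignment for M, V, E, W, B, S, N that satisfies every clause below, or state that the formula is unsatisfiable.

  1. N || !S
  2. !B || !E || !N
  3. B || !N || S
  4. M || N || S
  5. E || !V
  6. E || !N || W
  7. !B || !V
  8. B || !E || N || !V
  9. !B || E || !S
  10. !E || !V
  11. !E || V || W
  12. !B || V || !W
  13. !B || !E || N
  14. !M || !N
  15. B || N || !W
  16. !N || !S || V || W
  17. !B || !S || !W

Set M = True.
  then (!M || !N) forces N = False.
  then (N || !S) forces S = False.
Try V = True:
  (E || !V) forces E = True.
  clause (!E || !V) is falsified — backtrack.
So V = False.
Set E = False.
Try W = True:
  (!B || V || !W) forces B = False.
  clause (B || N || !W) is falsified — backtrack.
So W = False.
Set B = True.
All clauses satisfied.

M = True; V = False; E = False; W = False; B = True; S = False; N = False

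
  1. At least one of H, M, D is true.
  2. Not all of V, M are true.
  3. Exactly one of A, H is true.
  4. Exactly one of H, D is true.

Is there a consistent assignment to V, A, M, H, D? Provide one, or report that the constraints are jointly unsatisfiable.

V=T; A=T; M=F; H=F; D=T

  (1) {H, M, D}: 1 true — at least one ✓
  (2) {V, M}: 1/2 true — not all ✓
  (3) {A, H}: 1 true — exactly one ✓
  (4) {H, D}: 1 true — exactly one ✓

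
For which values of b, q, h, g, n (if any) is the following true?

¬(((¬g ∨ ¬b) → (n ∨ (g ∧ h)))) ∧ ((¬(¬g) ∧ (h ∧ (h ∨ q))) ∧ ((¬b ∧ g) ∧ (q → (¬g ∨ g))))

UNSATISFIABLE

Case g = True: the formula simplifies to ¬((¬b → (n ∨ h))) ∧ ((h ∧ (h ∨ q)) ∧ ¬b).
  h = True: the conjunct ¬((¬b → (n ∨ h))) becomes ¬((¬b → True)) = False.
  h = False: the conjunct h is False.
Case g = False: the conjunct ¬(¬g) becomes ¬(¬False) = False.
Both cases fail — unsatisfiable.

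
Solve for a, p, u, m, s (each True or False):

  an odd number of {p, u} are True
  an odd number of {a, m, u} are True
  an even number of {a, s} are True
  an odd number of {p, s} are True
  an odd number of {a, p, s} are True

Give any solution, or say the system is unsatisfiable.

a: False, p: True, u: False, m: True, s: False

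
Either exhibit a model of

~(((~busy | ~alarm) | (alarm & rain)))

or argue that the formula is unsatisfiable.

busy = True; rain = False; alarm = True

  ~(((~busy | ~alarm) | (alarm & rain))) = True
    (~busy | ~alarm) | (alarm & rain) = False
      ~busy | ~alarm = False
        ~busy = False
        ~alarm = False
      alarm & rain = False
The formula evaluates to True.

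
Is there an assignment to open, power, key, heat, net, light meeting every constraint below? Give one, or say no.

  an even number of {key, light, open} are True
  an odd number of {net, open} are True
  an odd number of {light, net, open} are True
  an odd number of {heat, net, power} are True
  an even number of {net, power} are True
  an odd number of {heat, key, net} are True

Adding constraints 1, 3, 4, 5, 6 mod 2: every variable appears an even number of times on the left, so the left side is 0.
But the right sides sum to 1 (mod 2). 0 ≠ 1 — the system is inconsistent.

Unsatisfiable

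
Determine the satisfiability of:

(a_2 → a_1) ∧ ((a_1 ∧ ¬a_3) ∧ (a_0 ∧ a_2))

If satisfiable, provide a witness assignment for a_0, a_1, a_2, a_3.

a_0=T; a_1=T; a_2=T; a_3=F

  a_2 → a_1 = True
  (a_1 ∧ ¬a_3) ∧ (a_0 ∧ a_2) = True
    a_1 ∧ ¬a_3 = True
      ¬a_3 = True
    a_0 ∧ a_2 = True
Both conjuncts True, so the formula holds.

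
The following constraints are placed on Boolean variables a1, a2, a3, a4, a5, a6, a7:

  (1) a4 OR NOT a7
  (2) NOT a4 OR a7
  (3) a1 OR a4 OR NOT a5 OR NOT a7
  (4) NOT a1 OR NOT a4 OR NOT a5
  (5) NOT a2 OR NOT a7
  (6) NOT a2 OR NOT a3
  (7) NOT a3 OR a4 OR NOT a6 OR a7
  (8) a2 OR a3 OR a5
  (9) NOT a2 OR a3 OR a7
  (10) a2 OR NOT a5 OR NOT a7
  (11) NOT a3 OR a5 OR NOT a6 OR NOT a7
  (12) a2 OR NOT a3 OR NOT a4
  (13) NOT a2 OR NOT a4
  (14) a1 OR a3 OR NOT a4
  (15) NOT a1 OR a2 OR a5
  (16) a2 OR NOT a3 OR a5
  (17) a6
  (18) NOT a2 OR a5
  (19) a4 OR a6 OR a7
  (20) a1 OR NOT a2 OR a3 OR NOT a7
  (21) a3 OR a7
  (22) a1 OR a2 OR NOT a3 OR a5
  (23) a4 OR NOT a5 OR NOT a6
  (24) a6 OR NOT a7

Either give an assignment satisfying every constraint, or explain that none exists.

Unsatisfiable

Case a4 = True:
  (NOT a4 OR a7) forces a7 = True.
  (NOT a2 OR NOT a7) forces a2 = False.
  (a2 OR NOT a5 OR NOT a7) forces a5 = False.
  (a2 OR a3 OR a5) forces a3 = True.
  Clause (a2 OR NOT a3 OR NOT a4) is falsified — contradiction.
Case a4 = False:
  (a4 OR NOT a7) forces a7 = False.
  (a6) forces a6 = True.
  (NOT a3 OR a4 OR NOT a6 OR a7) forces a3 = False.
  Clause (a3 OR a7) is falsified — contradiction.
Both cases fail, so the formula is unsatisfiable.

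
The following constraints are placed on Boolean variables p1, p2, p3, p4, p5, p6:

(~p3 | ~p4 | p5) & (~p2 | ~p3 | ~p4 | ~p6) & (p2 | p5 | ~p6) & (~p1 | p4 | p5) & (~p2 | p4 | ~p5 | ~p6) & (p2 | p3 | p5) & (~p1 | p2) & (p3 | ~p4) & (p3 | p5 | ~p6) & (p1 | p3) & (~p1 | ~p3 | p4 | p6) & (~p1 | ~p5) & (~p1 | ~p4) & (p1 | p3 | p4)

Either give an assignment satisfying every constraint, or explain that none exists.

Try p1 = True:
  (~p1 | p2) forces p2 = True.
  (~p1 | ~p5) forces p5 = False.
  (~p1 | p4 | p5) forces p4 = True.
  clause (~p1 | ~p4) is falsified — backtrack.
So p1 = False.
  then (p1 | p3) forces p3 = True.
Set p2 = True.
Set p4 = False.
Set p5 = False.
Set p6 = False.
All clauses satisfied.

p1: False, p2: True, p3: True, p4: False, p5: False, p6: False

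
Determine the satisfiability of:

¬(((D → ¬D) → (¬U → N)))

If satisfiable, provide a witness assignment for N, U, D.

N: False, U: False, D: False

  ¬(((D → ¬D) → (¬U → N))) = True
    (D → ¬D) → (¬U → N) = False
      D → ¬D = True
        ¬D = True
      ¬U → N = False
        ¬U = True
The formula evaluates to True.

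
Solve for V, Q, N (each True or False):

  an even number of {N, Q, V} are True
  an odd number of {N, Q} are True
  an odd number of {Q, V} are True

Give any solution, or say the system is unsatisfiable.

V = True, Q = False, N = True

{N, Q, V}: 2 true → even ✓
{N, Q}: 1 true → odd ✓
{Q, V}: 1 true → odd ✓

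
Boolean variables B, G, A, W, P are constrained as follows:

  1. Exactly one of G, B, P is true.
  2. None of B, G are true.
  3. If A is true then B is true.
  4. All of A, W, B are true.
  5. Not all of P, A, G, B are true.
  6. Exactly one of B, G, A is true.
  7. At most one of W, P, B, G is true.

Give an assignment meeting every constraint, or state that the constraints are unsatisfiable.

Case B = True:
  Constraint (2) is violated (B=T) — contradiction.
Case B = False:
  Constraint (4) is violated (B=F) — contradiction.
Both cases fail — unsatisfiable.

The formula is unsatisfiable.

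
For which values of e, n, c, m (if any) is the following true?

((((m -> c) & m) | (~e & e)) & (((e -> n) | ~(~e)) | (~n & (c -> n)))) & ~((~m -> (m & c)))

The formula is unsatisfiable.

Case m = True: the conjunct ~((~m -> (m & c))) becomes ~((False -> c)) = False.
Case m = False: the formula simplifies to (~e & e) & (((e -> n) | ~(~e)) | (~n & (c -> n))).
  e = True: the conjunct ~e is False.
  e = False: the conjunct e is False.
Both cases fail — unsatisfiable.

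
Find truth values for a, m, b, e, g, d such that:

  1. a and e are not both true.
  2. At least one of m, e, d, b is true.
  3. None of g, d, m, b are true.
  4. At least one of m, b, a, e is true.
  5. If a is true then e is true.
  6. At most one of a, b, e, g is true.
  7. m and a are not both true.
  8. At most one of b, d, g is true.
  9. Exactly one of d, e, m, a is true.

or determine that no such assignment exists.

a: False, m: False, b: False, e: True, g: False, d: False

  (1) a=F, e=T — not both ✓
  (2) {m, e, d, b}: 1 true — at least one ✓
  (3) {g, d, m, b}: 0 true — none ✓
  (4) {m, b, a, e}: 1 true — at least one ✓
  (5) a=F ⇒ e: vacuous ✓
  (6) {a, b, e, g}: 1 true — at most one ✓
  (7) m=F, a=F — not both ✓
  (8) {b, d, g}: 0 true — at most one ✓
  (9) {d, e, m, a}: 1 true — exactly one ✓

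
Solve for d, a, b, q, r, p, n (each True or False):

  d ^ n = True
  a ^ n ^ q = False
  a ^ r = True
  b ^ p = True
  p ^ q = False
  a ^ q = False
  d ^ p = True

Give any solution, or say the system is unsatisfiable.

d = True; a = False; b = True; q = False; r = True; p = False; n = False

d ^ n = T ^ F = True ✓
a ^ n ^ q = F ^ F ^ F = False ✓
a ^ r = F ^ T = True ✓
b ^ p = T ^ F = True ✓
p ^ q = F ^ F = False ✓
a ^ q = F ^ F = False ✓
d ^ p = T ^ F = True ✓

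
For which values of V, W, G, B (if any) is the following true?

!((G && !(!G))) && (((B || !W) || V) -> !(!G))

V=F; W=T; G=F; B=F

  !((G && !(!G))) = True
    G && !(!G) = False
      !(!G) = False
        !G = True
  ((B || !W) || V) -> !(!G) = True
    (B || !W) || V = False
      B || !W = False
        !W = False
    !(!G) = False
      !G = True
Both conjuncts True, so the formula holds.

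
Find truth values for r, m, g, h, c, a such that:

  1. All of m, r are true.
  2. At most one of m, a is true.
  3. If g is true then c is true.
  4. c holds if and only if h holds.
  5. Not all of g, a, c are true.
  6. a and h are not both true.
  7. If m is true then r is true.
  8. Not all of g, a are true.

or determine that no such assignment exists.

r: True; m: True; g: False; h: True; c: True; a: False

  (1) {m, r}: all 2 true ✓
  (2) {m, a}: 1 true — at most one ✓
  (3) g=F ⇒ c: vacuous ✓
  (4) c=T, h=T — same ✓
  (5) {g, a, c}: 1/3 true — not all ✓
  (6) a=F, h=T — not both ✓
  (7) m=T ⇒ r: T ✓
  (8) {g, a}: 0/2 true — not all ✓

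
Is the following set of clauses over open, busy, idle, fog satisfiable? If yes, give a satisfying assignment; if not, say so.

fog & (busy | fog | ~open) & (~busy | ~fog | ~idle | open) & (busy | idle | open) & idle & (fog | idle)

Unit clause (fog) forces fog = True.
Unit clause (idle) forces idle = True.
Set open = True.
Set busy = True.
Check each clause:
  (fog): fog holds.
  (busy | fog | ~open): busy holds.
  (~busy | ~fog | ~idle | open): open holds.
  (busy | idle | open): busy holds.
  (idle): idle holds.
  (fog | idle): fog holds.
All clauses satisfied.

open: True; busy: True; idle: True; fog: True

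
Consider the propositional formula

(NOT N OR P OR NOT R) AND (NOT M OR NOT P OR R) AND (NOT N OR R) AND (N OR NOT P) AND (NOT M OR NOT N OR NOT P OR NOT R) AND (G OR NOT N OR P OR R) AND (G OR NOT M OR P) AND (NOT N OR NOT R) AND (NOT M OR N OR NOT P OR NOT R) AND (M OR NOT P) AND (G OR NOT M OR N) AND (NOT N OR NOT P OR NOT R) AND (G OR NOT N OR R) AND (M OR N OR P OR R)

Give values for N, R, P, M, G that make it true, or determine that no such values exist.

N = False; R = True; P = False; M = True; G = True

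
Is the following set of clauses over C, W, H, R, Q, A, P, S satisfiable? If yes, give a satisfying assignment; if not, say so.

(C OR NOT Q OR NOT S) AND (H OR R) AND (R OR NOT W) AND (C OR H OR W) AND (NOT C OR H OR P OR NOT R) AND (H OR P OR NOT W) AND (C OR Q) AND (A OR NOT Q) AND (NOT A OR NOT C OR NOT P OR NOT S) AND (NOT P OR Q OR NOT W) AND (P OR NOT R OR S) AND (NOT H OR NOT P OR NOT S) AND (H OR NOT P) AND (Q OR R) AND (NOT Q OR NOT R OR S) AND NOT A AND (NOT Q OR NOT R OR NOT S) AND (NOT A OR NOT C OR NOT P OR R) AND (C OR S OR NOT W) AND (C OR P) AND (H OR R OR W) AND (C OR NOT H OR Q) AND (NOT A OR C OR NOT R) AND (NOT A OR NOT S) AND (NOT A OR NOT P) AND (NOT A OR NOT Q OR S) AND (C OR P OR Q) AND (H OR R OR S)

Unit clause (NOT A) forces A = False.
In (A OR NOT Q) only NOT Q is left, so Q = False.
In (Q OR R) only R is left, so R = True.
In (C OR Q) only C is left, so C = True.
Set W = False.
Try H = False:
  (NOT C OR H OR P OR NOT R) forces P = True.
  clause (H OR NOT P) is falsified — backtrack.
So H = True.
Set P = False.
  then (P OR NOT R OR S) forces S = True.
All clauses satisfied.

C=T, W=F, H=T, R=T, Q=F, A=F, P=F, S=T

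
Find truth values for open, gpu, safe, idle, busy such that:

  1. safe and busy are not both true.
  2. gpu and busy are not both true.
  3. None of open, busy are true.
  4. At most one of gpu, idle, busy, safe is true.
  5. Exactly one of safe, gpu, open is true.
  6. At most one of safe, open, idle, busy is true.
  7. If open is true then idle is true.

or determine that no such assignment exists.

open: False, gpu: True, safe: False, idle: False, busy: False

  (1) safe=F, busy=F — not both ✓
  (2) gpu=T, busy=F — not both ✓
  (3) {open, busy}: 0 true — none ✓
  (4) {gpu, idle, busy, safe}: 1 true — at most one ✓
  (5) {safe, gpu, open}: 1 true — exactly one ✓
  (6) {safe, open, idle, busy}: 0 true — at most one ✓
  (7) open=F ⇒ idle: vacuous ✓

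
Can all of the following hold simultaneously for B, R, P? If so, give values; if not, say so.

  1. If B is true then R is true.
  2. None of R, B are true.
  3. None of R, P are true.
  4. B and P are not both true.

B = False, R = False, P = False

  (1) B=F ⇒ R: vacuous ✓
  (2) {R, B}: 0 true — none ✓
  (3) {R, P}: 0 true — none ✓
  (4) B=F, P=F — not both ✓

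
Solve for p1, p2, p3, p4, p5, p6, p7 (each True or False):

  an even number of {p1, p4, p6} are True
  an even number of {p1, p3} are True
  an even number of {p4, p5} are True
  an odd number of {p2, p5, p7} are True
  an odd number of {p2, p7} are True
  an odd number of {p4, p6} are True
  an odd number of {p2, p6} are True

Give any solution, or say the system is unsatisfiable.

p1: True, p2: False, p3: True, p4: False, p5: False, p6: True, p7: True

{p1, p4, p6}: 2 true → even ✓
{p1, p3}: 2 true → even ✓
{p4, p5}: 0 true → even ✓
{p2, p5, p7}: 1 true → odd ✓
{p2, p7}: 1 true → odd ✓
{p4, p6}: 1 true → odd ✓
{p2, p6}: 1 true → odd ✓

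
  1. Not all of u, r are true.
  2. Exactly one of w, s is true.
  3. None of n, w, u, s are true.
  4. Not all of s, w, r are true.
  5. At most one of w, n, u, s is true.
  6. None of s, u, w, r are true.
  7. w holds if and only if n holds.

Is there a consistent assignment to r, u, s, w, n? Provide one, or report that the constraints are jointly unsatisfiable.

Unsatisfiable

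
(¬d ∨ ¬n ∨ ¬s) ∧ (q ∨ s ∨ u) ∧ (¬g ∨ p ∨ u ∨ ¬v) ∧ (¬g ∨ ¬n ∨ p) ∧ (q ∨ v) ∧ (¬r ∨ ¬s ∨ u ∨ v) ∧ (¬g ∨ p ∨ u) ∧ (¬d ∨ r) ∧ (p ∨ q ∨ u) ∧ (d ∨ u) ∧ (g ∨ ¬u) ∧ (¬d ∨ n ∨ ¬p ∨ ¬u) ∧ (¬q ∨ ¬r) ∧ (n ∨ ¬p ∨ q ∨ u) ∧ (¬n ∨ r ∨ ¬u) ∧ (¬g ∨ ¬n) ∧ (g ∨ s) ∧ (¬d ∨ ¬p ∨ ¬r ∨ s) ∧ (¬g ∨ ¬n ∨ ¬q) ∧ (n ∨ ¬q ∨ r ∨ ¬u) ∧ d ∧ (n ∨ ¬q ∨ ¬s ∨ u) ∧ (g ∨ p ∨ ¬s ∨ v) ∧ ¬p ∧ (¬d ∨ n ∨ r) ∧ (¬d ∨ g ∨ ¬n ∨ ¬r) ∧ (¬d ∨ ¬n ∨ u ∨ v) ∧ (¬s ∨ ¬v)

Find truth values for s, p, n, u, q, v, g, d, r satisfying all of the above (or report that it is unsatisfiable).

s: False; p: False; n: False; u: True; q: False; v: True; g: True; d: True; r: True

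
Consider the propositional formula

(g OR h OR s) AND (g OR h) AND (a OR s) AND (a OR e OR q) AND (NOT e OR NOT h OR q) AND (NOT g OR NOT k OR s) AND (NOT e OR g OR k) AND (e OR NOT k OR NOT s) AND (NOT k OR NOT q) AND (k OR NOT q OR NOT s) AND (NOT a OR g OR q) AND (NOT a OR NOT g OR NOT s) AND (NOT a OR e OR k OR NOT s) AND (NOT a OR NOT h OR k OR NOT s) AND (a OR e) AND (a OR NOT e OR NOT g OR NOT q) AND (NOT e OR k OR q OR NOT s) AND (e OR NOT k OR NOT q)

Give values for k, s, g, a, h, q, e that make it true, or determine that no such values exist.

Set k = False.
Set s = False.
  then (a OR s) forces a = True.
Set g = True.
Set h = False.
Set q = False.
Set e = True.
All clauses satisfied.

k = False; s = False; g = True; a = True; h = False; q = False; e = True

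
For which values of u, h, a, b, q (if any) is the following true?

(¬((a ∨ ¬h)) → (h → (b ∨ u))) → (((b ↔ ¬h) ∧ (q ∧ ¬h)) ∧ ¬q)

u: False, h: True, a: False, b: False, q: True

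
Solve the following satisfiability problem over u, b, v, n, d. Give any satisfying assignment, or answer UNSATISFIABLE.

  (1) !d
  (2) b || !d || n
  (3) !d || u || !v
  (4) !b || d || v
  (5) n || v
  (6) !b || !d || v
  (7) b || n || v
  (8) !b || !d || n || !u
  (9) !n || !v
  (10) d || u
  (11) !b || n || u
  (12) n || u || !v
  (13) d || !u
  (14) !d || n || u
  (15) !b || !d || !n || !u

Unsatisfiable

Case d = True:
  Clause (!d) is falsified — contradiction.
Case d = False:
  (d || u) forces u = True.
  Clause (d || !u) is falsified — contradiction.
Both cases fail, so the formula is unsatisfiable.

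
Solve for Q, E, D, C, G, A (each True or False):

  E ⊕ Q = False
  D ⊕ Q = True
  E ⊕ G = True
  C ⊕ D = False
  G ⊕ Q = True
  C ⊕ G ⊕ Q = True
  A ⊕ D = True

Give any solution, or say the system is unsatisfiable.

Q: True, E: True, D: False, C: False, G: False, A: True

E ⊕ Q = T ⊕ T = False ✓
D ⊕ Q = F ⊕ T = True ✓
E ⊕ G = T ⊕ F = True ✓
C ⊕ D = F ⊕ F = False ✓
G ⊕ Q = F ⊕ T = True ✓
C ⊕ G ⊕ Q = F ⊕ F ⊕ T = True ✓
A ⊕ D = T ⊕ F = True ✓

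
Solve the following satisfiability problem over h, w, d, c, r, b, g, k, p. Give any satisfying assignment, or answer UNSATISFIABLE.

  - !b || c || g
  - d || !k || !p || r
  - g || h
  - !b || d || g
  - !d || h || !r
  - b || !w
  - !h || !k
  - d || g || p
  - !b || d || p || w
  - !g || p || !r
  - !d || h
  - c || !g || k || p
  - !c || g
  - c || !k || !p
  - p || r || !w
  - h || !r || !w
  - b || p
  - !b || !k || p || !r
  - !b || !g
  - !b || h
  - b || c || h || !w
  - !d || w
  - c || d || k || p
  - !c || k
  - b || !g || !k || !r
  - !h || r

Set h = False.
  then (g || h) forces g = True.
  then (!d || h) forces d = False.
  then (!b || !g) forces b = False.
  then (b || !w) forces w = False.
  then (b || p) forces p = True.
Try c = True:
  (!c || k) forces k = True.
  (d || !k || !p || r) forces r = True.
  clause (b || !g || !k || !r) is falsified — backtrack.
So c = False.
  then (c || !k || !p) forces k = False.
Set r = False.
All clauses satisfied.

h: False, w: False, d: False, c: False, r: False, b: False, g: True, k: False, p: True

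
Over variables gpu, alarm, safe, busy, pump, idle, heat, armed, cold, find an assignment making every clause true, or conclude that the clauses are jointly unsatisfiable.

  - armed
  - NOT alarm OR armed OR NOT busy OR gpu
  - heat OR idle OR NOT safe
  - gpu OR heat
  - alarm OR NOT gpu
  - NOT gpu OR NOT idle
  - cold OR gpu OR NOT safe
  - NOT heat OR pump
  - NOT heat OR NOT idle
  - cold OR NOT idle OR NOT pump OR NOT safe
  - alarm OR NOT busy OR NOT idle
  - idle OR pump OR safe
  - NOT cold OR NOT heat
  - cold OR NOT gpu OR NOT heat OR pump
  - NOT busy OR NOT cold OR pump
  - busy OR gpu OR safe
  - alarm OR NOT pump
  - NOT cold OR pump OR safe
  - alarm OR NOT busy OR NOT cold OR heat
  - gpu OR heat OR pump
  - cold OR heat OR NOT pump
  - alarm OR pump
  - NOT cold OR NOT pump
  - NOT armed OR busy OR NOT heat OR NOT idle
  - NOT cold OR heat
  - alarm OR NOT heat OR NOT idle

gpu = True, alarm = True, safe = True, busy = False, pump = True, idle = False, heat = True, armed = True, cold = False

Unit clause (armed) forces armed = True.
Set gpu = True.
  then (alarm OR NOT gpu) forces alarm = True.
  then (NOT gpu OR NOT idle) forces idle = False.
Set safe = True.
  then (heat OR idle OR NOT safe) forces heat = True.
  then (NOT heat OR pump) forces pump = True.
  then (NOT cold OR NOT heat) forces cold = False.
Set busy = False.
All clauses satisfied.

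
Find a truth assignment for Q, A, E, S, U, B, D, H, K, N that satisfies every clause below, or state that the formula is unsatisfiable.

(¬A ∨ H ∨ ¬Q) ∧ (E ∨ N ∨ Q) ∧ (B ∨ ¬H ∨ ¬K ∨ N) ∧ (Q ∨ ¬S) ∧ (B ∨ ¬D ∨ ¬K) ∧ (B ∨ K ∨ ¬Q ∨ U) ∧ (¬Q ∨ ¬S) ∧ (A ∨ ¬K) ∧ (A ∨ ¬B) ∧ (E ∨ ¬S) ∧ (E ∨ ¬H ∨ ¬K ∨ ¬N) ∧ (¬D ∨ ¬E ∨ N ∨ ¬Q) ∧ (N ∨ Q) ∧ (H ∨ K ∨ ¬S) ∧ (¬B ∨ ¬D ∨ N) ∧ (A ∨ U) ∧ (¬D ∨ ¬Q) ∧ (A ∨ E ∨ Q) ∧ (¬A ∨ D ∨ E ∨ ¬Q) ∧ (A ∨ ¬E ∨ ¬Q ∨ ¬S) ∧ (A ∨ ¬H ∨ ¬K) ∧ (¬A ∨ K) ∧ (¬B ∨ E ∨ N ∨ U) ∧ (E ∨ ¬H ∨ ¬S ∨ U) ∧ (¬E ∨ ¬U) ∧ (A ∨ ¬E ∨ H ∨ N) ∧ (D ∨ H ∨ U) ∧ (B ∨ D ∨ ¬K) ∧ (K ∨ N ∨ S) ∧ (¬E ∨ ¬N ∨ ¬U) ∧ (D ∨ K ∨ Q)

Q = True; A = True; E = True; S = False; U = False; B = True; D = False; H = True; K = True; N = False

Set Q = True.
  then (¬Q ∨ ¬S) forces S = False.
  then (¬D ∨ ¬Q) forces D = False.
Set A = True.
  then (¬A ∨ H ∨ ¬Q) forces H = True.
  then (¬A ∨ D ∨ E ∨ ¬Q) forces E = True.
  then (¬A ∨ K) forces K = True.
  then (¬E ∨ ¬U) forces U = False.
  then (B ∨ D ∨ ¬K) forces B = True.
Set N = False.
All clauses satisfied.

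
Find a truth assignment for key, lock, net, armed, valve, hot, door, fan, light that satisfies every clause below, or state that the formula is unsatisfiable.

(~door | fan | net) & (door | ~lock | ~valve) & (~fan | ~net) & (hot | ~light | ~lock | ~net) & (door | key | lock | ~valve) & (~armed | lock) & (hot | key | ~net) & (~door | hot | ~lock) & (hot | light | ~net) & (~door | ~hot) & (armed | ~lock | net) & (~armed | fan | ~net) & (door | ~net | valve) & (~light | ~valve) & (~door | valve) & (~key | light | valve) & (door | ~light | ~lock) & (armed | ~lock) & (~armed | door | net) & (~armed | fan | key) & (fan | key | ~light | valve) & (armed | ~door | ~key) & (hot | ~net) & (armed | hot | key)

Set key = True.
Set lock = False.
  then (~armed | lock) forces armed = False.
  then (armed | ~door | ~key) forces door = False.
Set net = False.
Set valve = False.
  then (~key | light | valve) forces light = True.
Set hot = True.
Set fan = True.
All clauses satisfied.

key = True, lock = False, net = False, armed = False, valve = False, hot = True, door = False, fan = True, light = True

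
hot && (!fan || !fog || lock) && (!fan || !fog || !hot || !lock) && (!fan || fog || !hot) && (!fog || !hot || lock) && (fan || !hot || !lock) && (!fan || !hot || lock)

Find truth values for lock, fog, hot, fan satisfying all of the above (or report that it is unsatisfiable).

Unit clause (hot) forces hot = True.
Try lock = True:
  (fan || !hot || !lock) forces fan = True.
  (!fan || !fog || !hot || !lock) forces fog = False.
  clause (!fan || fog || !hot) is falsified — backtrack.
So lock = False.
  then (!fog || !hot || lock) forces fog = False.
  then (!fan || !hot || lock) forces fan = False.
Check each clause:
  (hot): hot holds.
  (!fan || !fog || lock): !fan holds.
  (!fan || !fog || !hot || !lock): !fan holds.
  (!fan || fog || !hot): !fan holds.
  (!fog || !hot || lock): !fog holds.
  (fan || !hot || !lock): !lock holds.
  (!fan || !hot || lock): !fan holds.
All clauses satisfied.

lock: False, fog: False, hot: True, fan: False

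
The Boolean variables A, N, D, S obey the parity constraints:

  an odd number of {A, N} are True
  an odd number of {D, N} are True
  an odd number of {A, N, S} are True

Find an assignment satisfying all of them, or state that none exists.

A = False; N = True; D = False; S = False

{A, N}: 1 true → odd ✓
{D, N}: 1 true → odd ✓
{A, N, S}: 1 true → odd ✓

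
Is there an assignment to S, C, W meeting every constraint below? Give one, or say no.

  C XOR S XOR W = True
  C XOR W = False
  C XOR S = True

S = True, C = False, W = False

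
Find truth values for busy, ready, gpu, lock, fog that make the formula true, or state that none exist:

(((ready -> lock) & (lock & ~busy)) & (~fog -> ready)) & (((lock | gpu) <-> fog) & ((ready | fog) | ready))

busy: False, ready: True, gpu: False, lock: True, fog: True

  ((ready -> lock) & (lock & ~busy)) & (~fog -> ready) = True
    (ready -> lock) & (lock & ~busy) = True
      ready -> lock = True
      lock & ~busy = True
        ~busy = True
    ~fog -> ready = True
      ~fog = False
  ((lock | gpu) <-> fog) & ((ready | fog) | ready) = True
    (lock | gpu) <-> fog = True
      lock | gpu = True
    (ready | fog) | ready = True
      ready | fog = True
Both conjuncts True, so the formula holds.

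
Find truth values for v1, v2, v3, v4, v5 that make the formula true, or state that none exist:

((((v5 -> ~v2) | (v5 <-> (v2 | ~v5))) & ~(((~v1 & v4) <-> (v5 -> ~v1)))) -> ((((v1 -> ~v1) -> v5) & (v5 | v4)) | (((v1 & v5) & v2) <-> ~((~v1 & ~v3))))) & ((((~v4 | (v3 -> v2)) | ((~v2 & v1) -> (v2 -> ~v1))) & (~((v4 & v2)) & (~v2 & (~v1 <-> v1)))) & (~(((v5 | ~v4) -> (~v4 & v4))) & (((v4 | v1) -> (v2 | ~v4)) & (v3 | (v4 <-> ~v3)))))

The conjunct ~v1 <-> v1 is unsatisfiable on its own:
  v1=F: evaluates to False.
  v1=T: evaluates to False.
So the whole conjunction is unsatisfiable.

The formula is unsatisfiable.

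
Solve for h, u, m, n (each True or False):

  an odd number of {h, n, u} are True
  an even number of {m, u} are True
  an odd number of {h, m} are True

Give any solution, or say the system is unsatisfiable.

h=F, u=T, m=T, n=F

{h, n, u}: 1 true → odd ✓
{m, u}: 2 true → even ✓
{h, m}: 1 true → odd ✓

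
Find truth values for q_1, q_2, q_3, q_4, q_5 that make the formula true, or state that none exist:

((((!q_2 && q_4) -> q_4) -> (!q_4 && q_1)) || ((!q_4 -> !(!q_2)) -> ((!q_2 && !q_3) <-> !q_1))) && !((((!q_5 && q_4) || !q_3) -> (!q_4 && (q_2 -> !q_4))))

q_1=F, q_2=F, q_3=F, q_4=T, q_5=F

  (((!q_2 && q_4) -> q_4) -> (!q_4 && q_1)) || ((!q_4 -> !(!q_2)) -> ((!q_2 && !q_3) <-> !q_1)) = True
    ((!q_2 && q_4) -> q_4) -> (!q_4 && q_1) = False
      (!q_2 && q_4) -> q_4 = True
        !q_2 && q_4 = True
          !q_2 = True
      !q_4 && q_1 = False
        !q_4 = False
    (!q_4 -> !(!q_2)) -> ((!q_2 && !q_3) <-> !q_1) = True
      !q_4 -> !(!q_2) = True
        !q_4 = False
        !(!q_2) = False
          !q_2 = True
      (!q_2 && !q_3) <-> !q_1 = True
        !q_2 && !q_3 = True
          !q_2 = True
          !q_3 = True
        !q_1 = True
  !((((!q_5 && q_4) || !q_3) -> (!q_4 && (q_2 -> !q_4)))) = True
    ((!q_5 && q_4) || !q_3) -> (!q_4 && (q_2 -> !q_4)) = False
      (!q_5 && q_4) || !q_3 = True
        !q_5 && q_4 = True
          !q_5 = True
        !q_3 = True
      !q_4 && (q_2 -> !q_4) = False
        !q_4 = False
        q_2 -> !q_4 = True
          !q_4 = False
Both conjuncts True, so the formula holds.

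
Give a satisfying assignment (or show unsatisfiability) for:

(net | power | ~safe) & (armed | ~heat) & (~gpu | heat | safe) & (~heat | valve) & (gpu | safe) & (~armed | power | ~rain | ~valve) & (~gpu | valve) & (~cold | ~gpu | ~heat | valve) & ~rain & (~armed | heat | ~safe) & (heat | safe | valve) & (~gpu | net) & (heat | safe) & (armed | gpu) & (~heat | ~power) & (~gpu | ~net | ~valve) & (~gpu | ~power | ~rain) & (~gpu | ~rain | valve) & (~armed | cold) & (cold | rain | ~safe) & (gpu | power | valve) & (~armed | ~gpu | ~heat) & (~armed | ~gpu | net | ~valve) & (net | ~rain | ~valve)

Unit clause (~rain) forces rain = False.
Try safe = False:
  (gpu | safe) forces gpu = True.
  (~gpu | heat | safe) forces heat = True.
  (armed | ~heat) forces armed = True.
  clause (~armed | ~gpu | ~heat) is falsified — backtrack.
So safe = True.
  then (cold | rain | ~safe) forces cold = True.
Try valve = False:
  (~heat | valve) forces heat = False.
  (~gpu | valve) forces gpu = False.
  (~armed | heat | ~safe) forces armed = False.
  clause (armed | gpu) is falsified — backtrack.
So valve = True.
Set heat = True.
  then (armed | ~heat) forces armed = True.
  then (~heat | ~power) forces power = False.
  then (~armed | ~gpu | ~heat) forces gpu = False.
  then (net | power | ~safe) forces net = True.
All clauses satisfied.

safe: True; valve: True; heat: True; rain: False; armed: True; power: False; gpu: False; cold: True; net: True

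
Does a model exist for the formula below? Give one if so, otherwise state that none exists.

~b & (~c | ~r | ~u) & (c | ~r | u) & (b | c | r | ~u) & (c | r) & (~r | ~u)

u = False; c = True; r = False; b = False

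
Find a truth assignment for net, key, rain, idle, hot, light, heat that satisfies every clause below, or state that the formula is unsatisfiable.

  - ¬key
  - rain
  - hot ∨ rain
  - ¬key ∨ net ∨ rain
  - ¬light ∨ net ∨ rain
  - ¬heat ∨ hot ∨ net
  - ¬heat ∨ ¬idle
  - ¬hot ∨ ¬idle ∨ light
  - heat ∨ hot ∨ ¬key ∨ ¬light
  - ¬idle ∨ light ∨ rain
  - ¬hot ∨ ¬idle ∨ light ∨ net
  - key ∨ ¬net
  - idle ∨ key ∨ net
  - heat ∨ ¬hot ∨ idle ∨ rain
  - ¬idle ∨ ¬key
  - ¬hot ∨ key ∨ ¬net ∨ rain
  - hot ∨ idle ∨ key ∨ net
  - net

UNSATISFIABLE

Case net = True:
  (¬key) forces key = False.
  Clause (key ∨ ¬net) is falsified — contradiction.
Case net = False:
  Clause (net) is falsified — contradiction.
Both cases fail, so the formula is unsatisfiable.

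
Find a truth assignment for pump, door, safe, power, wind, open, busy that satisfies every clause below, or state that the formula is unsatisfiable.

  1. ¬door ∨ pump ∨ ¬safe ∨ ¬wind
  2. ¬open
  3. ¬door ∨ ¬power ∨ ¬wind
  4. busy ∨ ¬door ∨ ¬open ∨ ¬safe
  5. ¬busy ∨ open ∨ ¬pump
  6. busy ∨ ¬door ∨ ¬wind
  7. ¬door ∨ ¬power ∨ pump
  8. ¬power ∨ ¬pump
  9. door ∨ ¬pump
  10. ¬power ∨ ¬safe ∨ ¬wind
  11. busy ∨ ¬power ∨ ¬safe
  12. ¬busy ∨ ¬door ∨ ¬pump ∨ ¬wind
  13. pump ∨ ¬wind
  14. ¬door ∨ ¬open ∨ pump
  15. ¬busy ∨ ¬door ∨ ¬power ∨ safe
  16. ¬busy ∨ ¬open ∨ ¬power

pump = False; door = True; safe = False; power = False; wind = False; open = False; busy = True

Unit clause (¬open) forces open = False.
Set pump = False.
  then (pump ∨ ¬wind) forces wind = False.
Set door = True.
  then (¬door ∨ ¬power ∨ pump) forces power = False.
Set safe = False.
Set busy = True.
All clauses satisfied.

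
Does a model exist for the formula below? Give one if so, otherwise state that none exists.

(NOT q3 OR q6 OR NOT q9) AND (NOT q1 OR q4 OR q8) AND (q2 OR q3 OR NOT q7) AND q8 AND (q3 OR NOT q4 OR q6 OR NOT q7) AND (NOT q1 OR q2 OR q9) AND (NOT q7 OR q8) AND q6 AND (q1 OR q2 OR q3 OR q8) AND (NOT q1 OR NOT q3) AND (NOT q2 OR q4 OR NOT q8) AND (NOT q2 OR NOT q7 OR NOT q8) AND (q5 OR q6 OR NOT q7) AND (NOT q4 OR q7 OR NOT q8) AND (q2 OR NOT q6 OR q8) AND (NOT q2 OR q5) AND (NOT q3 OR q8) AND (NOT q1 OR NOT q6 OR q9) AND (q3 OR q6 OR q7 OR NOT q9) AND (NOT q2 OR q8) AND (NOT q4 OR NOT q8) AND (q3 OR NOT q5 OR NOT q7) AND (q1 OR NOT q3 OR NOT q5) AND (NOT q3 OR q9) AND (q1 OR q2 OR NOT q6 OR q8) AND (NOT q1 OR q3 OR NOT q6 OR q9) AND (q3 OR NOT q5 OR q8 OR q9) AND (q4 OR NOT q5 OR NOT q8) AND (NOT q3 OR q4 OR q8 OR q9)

q1 = False; q2 = False; q3 = True; q4 = False; q5 = False; q6 = True; q7 = True; q8 = True; q9 = True

Unit clause (q8) forces q8 = True.
Unit clause (q6) forces q6 = True.
In (NOT q4 OR NOT q8) only NOT q4 is left, so q4 = False.
In (q4 OR NOT q5 OR NOT q8) only NOT q5 is left, so q5 = False.
In (NOT q2 OR q4 OR NOT q8) only NOT q2 is left, so q2 = False.
Set q1 = False.
Set q3 = True.
  then (NOT q3 OR q9) forces q9 = True.
Set q7 = True.
All clauses satisfied.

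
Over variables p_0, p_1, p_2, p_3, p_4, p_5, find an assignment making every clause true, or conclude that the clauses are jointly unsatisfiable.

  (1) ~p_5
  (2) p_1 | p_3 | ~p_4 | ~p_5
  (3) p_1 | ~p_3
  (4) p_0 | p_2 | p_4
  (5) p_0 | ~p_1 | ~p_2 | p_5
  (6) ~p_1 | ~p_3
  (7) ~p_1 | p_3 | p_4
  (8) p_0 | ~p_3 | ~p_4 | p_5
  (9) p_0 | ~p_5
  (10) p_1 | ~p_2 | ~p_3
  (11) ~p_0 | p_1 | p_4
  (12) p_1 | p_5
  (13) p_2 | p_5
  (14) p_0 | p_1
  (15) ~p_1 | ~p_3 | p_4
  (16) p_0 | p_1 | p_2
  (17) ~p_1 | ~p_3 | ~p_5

Unit clause (~p_5) forces p_5 = False.
In (p_1 | p_5) only p_1 is left, so p_1 = True.
In (p_2 | p_5) only p_2 is left, so p_2 = True.
In (p_0 | ~p_1 | ~p_2 | p_5) only p_0 is left, so p_0 = True.
In (~p_1 | ~p_3) only ~p_3 is left, so p_3 = False.
In (~p_1 | p_3 | p_4) only p_4 is left, so p_4 = True.
All clauses satisfied.

p_0 = True, p_1 = True, p_2 = True, p_3 = False, p_4 = True, p_5 = False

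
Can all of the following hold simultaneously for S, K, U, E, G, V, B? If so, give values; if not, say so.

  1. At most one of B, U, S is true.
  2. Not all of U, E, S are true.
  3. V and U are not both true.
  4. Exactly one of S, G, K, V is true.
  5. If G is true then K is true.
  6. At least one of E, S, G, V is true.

S=F; K=F; U=F; E=F; G=F; V=T; B=T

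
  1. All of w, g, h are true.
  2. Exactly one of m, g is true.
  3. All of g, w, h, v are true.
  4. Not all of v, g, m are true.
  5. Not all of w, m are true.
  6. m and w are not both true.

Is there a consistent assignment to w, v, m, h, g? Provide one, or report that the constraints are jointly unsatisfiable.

w = True, v = True, m = False, h = True, g = True

  (1) {w, g, h}: all 3 true ✓
  (2) {m, g}: 1 true — exactly one ✓
  (3) {g, w, h, v}: all 4 true ✓
  (4) {v, g, m}: 2/3 true — not all ✓
  (5) {w, m}: 1/2 true — not all ✓
  (6) m=F, w=T — not both ✓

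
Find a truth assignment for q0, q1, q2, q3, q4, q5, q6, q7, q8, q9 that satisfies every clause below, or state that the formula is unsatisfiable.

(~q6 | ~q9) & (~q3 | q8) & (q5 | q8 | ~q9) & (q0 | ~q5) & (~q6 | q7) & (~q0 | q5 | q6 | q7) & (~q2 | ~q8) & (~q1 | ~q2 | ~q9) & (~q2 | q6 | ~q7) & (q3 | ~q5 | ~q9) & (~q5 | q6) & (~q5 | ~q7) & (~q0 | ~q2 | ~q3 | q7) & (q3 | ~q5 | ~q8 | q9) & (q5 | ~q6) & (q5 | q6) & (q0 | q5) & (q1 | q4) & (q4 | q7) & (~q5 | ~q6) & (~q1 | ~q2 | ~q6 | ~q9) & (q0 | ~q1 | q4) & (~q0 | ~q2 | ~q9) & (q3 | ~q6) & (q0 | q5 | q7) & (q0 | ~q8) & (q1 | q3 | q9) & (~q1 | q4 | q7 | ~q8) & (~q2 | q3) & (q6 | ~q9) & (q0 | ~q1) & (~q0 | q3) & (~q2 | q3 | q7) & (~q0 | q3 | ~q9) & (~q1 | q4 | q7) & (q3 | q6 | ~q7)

UNSATISFIABLE

Case q5 = True:
  (q0 | ~q5) forces q0 = True.
  (~q5 | q6) forces q6 = True.
  Clause (~q5 | ~q6) is falsified — contradiction.
Case q5 = False:
  (q5 | ~q6) forces q6 = False.
  Clause (q5 | q6) is falsified — contradiction.
Both cases fail, so the formula is unsatisfiable.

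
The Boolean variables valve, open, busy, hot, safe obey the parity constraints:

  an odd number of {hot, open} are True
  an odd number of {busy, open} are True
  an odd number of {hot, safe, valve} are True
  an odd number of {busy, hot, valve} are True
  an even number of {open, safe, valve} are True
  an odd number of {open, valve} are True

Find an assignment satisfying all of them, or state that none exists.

valve = True; open = False; busy = True; hot = True; safe = True

{hot, open}: 1 true → odd ✓
{busy, open}: 1 true → odd ✓
{hot, safe, valve}: 3 true → odd ✓
{busy, hot, valve}: 3 true → odd ✓
{open, safe, valve}: 2 true → even ✓
{open, valve}: 1 true → odd ✓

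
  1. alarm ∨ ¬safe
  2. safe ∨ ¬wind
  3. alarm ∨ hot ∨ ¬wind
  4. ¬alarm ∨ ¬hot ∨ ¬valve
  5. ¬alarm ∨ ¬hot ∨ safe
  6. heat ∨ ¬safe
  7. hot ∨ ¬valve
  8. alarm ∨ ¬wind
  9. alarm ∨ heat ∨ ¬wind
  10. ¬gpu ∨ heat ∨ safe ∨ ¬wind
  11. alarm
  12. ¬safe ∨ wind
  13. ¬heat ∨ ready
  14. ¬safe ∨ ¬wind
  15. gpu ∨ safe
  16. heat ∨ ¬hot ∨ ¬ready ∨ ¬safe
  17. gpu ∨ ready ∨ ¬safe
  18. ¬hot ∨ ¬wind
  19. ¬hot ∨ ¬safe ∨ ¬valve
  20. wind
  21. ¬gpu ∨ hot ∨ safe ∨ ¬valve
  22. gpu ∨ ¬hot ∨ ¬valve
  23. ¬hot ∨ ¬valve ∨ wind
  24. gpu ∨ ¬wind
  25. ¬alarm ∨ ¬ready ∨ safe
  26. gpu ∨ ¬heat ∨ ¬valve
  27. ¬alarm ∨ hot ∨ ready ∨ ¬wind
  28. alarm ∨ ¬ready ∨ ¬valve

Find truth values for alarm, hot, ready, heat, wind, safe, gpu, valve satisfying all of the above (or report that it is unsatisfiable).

Case wind = True:
  (safe ∨ ¬wind) forces safe = True.
  Clause (¬safe ∨ ¬wind) is falsified — contradiction.
Case wind = False:
  Clause (wind) is falsified — contradiction.
Both cases fail, so the formula is unsatisfiable.

Unsatisfiable — no assignment works.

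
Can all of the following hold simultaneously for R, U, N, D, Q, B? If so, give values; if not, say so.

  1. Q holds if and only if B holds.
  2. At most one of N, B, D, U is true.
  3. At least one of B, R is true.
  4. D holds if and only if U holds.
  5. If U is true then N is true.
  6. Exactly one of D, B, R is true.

R = True; U = False; N = False; D = False; Q = False; B = False

  (1) Q=F, B=F — same ✓
  (2) {N, B, D, U}: 0 true — at most one ✓
  (3) {B, R}: 1 true — at least one ✓
  (4) D=F, U=F — same ✓
  (5) U=F ⇒ N: vacuous ✓
  (6) {D, B, R}: 1 true — exactly one ✓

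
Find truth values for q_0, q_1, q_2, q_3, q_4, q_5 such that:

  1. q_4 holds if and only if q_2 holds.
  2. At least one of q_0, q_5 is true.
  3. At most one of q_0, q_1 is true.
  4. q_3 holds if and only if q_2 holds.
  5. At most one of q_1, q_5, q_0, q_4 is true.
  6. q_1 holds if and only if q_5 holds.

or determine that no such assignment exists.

q_0: True, q_1: False, q_2: False, q_3: False, q_4: False, q_5: False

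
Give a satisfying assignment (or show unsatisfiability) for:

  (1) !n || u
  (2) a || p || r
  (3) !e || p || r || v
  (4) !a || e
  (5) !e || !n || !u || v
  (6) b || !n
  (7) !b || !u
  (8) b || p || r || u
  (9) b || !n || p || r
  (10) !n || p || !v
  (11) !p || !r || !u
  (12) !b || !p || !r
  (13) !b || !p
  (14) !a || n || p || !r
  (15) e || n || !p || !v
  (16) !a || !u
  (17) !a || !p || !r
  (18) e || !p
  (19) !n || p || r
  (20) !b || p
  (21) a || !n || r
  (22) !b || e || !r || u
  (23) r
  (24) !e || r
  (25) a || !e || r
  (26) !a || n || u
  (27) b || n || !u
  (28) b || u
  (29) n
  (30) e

Case n = True:
  (!n || u) forces u = True.
  (b || !n) forces b = True.
  Clause (!b || !u) is falsified — contradiction.
Case n = False:
  Clause (n) is falsified — contradiction.
Both cases fail, so the formula is unsatisfiable.

UNSATISFIABLE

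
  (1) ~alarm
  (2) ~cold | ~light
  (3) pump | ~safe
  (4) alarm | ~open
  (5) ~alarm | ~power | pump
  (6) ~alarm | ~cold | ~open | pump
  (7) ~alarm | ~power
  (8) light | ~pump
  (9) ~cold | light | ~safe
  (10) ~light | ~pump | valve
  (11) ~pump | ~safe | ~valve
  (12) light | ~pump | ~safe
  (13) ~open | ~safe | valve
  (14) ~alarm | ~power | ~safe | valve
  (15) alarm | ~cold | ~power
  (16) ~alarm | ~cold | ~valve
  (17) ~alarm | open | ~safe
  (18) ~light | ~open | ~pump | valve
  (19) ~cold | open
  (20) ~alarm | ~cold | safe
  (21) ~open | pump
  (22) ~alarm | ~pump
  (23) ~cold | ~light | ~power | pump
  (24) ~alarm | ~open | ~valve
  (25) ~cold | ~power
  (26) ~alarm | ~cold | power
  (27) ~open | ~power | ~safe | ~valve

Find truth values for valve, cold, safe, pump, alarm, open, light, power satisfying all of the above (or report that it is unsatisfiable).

Unit clause (~alarm) forces alarm = False.
In (alarm | ~open) only ~open is left, so open = False.
In (~cold | open) only ~cold is left, so cold = False.
Set valve = True.
Set safe = False.
Set pump = True.
  then (light | ~pump) forces light = True.
Set power = False.
All clauses satisfied.

valve=T, cold=F, safe=F, pump=T, alarm=F, open=F, light=T, power=F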